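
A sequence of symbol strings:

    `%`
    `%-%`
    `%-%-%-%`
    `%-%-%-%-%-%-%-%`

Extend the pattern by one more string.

Each string is two copies of the previous one joined by '-'.
So the next term is two copies of %-%-%-%-%-%-%-% with '-' between the halves.

%-%-%-%-%-%-%-%-%-%-%-%-%-%-%-%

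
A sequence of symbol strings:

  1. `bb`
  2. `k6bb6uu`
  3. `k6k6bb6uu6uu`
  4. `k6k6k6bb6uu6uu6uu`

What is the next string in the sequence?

Every step adds k6 to the front and 6uu to the end of the previous string.
So the next term is k6·k6k6k6bb6uu6uu6uu·6uu.

k6k6k6k6bb6uu6uu6uu6uu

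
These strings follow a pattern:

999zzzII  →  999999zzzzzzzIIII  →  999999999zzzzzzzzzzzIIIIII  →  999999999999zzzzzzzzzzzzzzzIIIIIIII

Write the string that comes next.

Reading off run lengths: 9 runs 3, 6, 9, 12; z runs 3, 7, 11, 15; I runs 2, 4, 6, 8 — each is linear in n (n = 1, 2, …).
For the next term, n = 5, so the run lengths are 15, 19, 10.

999999999999999zzzzzzzzzzzzzzzzzzzIIIIIIIIII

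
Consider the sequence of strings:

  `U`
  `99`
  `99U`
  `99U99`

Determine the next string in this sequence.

From term 3 onward, concatenate the last term with the second-to-last: 99·U = 99U, 99U·99 = 99U99, …
So term 5 is 99U99·99U.

99U9999U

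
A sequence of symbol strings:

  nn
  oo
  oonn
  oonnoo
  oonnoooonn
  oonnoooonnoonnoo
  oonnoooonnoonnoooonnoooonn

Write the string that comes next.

oonnoooonnoonnoooonnoooonnoonnoooonnoonnoo

Each term (from the third on) is the previous term followed by the one before it: term 3 = oo·nn = oonn.
Continuing: oonnoooonnoonnoooonnoooonn · oonnoooonnoonnoo gives term 8.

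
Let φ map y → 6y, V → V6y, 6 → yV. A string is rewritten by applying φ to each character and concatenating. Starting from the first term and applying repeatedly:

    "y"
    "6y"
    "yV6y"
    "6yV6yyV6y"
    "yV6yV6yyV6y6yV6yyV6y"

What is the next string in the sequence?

6yV6yyV6yV6yyV6y6yV6yyV6yyV6yV6yyV6y6yV6yyV6y

φ(yV6yV6yyV6y6yV6yyV6y) expands symbol-by-symbol to 6y V6y yV 6y V6y yV 6y 6y V6y yV 6y yV 6y V6y yV 6y 6y V6y yV 6y; joining the 20 pieces gives the next term.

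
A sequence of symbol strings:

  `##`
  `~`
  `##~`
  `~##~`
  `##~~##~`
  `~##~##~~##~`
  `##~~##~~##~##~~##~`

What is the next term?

Each term (from the third on) is the two preceding terms concatenated in order: term 3 = ##·~ = ##~.
So term 8 is ~##~##~~##~·##~~##~~##~##~~##~.

~##~##~~##~##~~##~~##~##~~##~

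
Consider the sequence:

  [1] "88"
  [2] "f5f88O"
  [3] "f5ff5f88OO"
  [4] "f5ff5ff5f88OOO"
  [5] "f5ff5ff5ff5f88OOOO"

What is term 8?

f5ff5ff5ff5ff5ff5ff5f88OOOOOOO

Every step adds f5f to the front and O to the end of the previous string.
From f5ff5ff5ff5f88OOOO, 3 further steps: f5ff5ff5ff5f88OOOO → f5ff5ff5ff5ff5f88OOOOO → f5ff5ff5ff5ff5ff5f88OOOOOO → (answer).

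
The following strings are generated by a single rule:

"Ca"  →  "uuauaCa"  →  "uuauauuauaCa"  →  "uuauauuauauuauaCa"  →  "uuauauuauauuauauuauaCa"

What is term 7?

uuauauuauauuauauuauauuauauuauaCa

Every step adds uuaua at the front: s(k+1) = uuaua·s(k).
From uuauauuauauuauauuauaCa, 2 further steps: uuauauuauauuauauuauaCa → uuauauuauauuauauuauauuauaCa → (answer).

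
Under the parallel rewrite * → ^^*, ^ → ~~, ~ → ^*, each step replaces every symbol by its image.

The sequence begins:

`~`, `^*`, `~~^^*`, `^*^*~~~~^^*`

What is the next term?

Rewriting each symbol of ^*^*~~~~^^*: ^→~~, *→^^*, ^→~~, *→^^*, ~→^*, ~→^*, ~→^*, ~→^*, ^→~~, ^→~~, *→^^*, which concatenates to ~~ ^^* ~~ ^^* ^* ^* ^* ^* ~~ ~~ ^^*.

~~^^*~~^^*^*^*^*^*~~~~^^*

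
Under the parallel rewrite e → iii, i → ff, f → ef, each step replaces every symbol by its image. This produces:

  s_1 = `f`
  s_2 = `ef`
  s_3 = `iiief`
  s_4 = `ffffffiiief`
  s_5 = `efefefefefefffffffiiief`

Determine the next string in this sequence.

Rewriting the 23 symbols of efefefefefefffffffiiief one by one yields iii ef iii ef iii ef iii ef iii ef iii ef ef ef ef ef ef ef ff ff ff iii ef; concatenated:

iiiefiiiefiiiefiiiefiiiefiiiefefefefefefefffffffiiief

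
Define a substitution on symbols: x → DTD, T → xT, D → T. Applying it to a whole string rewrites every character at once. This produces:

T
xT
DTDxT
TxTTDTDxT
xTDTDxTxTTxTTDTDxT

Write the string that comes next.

DTDxTTxTTDTDxTDTDxTxTDTDxTxTTxTTDTDxT

Replace each of the 18 characters of xTDTDxTxTTxTTDTDxT in place — DTD xT T xT T DTD xT DTD xT xT DTD xT xT T xT T DTD xT — and concatenate.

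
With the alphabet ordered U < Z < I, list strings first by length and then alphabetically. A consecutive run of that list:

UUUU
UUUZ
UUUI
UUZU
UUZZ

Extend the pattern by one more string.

Treat UUZZ as a base-3 numeral over the given alphabet and add one, carrying through any trailing I's.

UUZI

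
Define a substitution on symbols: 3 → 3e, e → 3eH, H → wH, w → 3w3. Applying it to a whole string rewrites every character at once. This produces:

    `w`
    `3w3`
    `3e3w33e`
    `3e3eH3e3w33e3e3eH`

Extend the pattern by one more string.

Applying the rule to each of the 17 symbols of 3e3eH3e3w33e3e3eH gives the pieces 3e 3eH 3e 3eH wH 3e 3eH 3e 3w3 3e 3e 3eH 3e 3eH 3e 3eH wH, which concatenate to the answer.

3e3eH3e3eHwH3e3eH3e3w33e3e3eH3e3eH3e3eHwH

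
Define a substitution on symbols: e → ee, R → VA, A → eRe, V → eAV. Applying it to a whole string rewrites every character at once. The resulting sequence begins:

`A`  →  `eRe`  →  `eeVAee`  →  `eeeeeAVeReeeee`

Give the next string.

Replace each of the 14 characters of eeeeeAVeReeeee in place — ee ee ee ee ee eRe eAV ee VA ee ee ee ee ee — and concatenate.

eeeeeeeeeeeReeAVeeVAeeeeeeeeee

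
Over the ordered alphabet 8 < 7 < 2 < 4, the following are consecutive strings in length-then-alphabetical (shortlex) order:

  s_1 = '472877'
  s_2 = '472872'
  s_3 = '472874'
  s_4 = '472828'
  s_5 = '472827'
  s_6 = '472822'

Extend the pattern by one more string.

472824

The successor of 472822 increments the rightmost position that isn't already 4 and resets every position after it to 8.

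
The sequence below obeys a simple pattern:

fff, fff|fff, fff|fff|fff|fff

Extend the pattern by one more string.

Every step duplicates the string with '|' between the halves.
Doubling fff|fff|fff|fff with '|' between the halves:

fff|fff|fff|fff|fff|fff|fff|fff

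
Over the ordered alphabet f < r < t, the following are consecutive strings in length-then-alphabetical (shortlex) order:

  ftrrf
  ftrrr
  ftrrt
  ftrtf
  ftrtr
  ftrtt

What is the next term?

Find the rightmost character of ftrtt below t, bump it to the next letter, and reset everything to its right to f.

fttff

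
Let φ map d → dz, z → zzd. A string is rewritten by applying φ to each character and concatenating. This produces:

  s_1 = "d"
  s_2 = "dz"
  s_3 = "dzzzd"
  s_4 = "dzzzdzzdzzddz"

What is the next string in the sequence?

Rewriting the 13 symbols of dzzzdzzdzzddz one by one yields dz zzd zzd zzd dz zzd zzd dz zzd zzd dz dz zzd; concatenated:

dzzzdzzdzzddzzzdzzddzzzdzzddzdzzzd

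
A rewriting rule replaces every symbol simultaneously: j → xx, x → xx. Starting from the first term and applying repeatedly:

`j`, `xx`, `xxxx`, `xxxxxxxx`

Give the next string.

Apply φ to xxxxxxxx symbol by symbol: x→xx, x→xx, x→xx, x→xx, x→xx, x→xx, x→xx, x→xx; joined: xx xx xx xx xx xx xx xx.

xxxxxxxxxxxxxxxx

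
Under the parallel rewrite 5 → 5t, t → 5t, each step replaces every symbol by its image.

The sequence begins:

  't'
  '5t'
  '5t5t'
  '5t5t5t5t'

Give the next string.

Rewriting each symbol of 5t5t5t5t: 5→5t, t→5t, 5→5t, t→5t, 5→5t, t→5t, 5→5t, t→5t, which concatenates to 5t 5t 5t 5t 5t 5t 5t 5t.

5t5t5t5t5t5t5t5t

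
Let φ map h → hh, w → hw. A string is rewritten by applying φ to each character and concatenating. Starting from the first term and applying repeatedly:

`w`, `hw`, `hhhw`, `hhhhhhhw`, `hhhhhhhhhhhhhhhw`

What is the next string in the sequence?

hhhhhhhhhhhhhhhhhhhhhhhhhhhhhhhw

Applying the rule to each of the 16 symbols of hhhhhhhhhhhhhhhw gives the pieces hh hh hh hh hh hh hh hh hh hh hh hh hh hh hh hw, which concatenate to the answer.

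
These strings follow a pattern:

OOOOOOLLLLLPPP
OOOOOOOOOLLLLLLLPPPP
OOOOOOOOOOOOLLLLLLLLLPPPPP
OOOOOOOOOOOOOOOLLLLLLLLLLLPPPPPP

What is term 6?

OOOOOOOOOOOOOOOOOOOOOLLLLLLLLLLLLLLLPPPPPPPP

The n-th term is 3n O's then 2n+1 L's then n+1 P's, where the shown terms are n = 2, 3, 4, 5.
For term 6, n = 7, so the run lengths are 21, 15, 8.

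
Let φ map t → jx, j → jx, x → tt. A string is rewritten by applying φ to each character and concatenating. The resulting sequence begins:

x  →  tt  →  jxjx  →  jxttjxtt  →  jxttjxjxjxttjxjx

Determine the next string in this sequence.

Rewriting the 16 symbols of jxttjxjxjxttjxjx one by one yields jx tt jx jx jx tt jx tt jx tt jx jx jx tt jx tt; concatenated:

jxttjxjxjxttjxttjxttjxjxjxttjxtt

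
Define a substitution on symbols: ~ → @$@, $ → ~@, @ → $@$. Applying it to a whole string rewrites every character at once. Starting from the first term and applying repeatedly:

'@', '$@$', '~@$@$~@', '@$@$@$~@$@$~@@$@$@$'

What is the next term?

$@$~@$@$~@$@$~@@$@$@$~@$@$~@@$@$@$$@$~@$@$~@$@$~@

Replace each of the 19 characters of @$@$@$~@$@$~@@$@$@$ in place — $@$ ~@ $@$ ~@ $@$ ~@ @$@ $@$ ~@ $@$ ~@ @$@ $@$ $@$ ~@ $@$ ~@ $@$ ~@ — and concatenate.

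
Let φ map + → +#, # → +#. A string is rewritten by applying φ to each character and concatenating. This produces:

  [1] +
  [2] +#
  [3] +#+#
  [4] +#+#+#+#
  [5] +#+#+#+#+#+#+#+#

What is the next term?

+#+#+#+#+#+#+#+#+#+#+#+#+#+#+#+#

Replace each of the 16 characters of +#+#+#+#+#+#+#+# in place — +# +# +# +# +# +# +# +# +# +# +# +# +# +# +# +# — and concatenate.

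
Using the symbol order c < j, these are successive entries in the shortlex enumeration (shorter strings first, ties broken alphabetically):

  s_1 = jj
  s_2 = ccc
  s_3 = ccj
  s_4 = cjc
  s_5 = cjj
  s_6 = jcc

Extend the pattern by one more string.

jcj

The successor of jcc increments the rightmost position that isn't already j and resets every position after it to c.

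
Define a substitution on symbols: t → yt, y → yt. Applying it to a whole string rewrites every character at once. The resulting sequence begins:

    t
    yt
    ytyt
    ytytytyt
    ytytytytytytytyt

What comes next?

Rewriting the 16 symbols of ytytytytytytytyt one by one yields yt yt yt yt yt yt yt yt yt yt yt yt yt yt yt yt; concatenated:

ytytytytytytytytytytytytytytytyt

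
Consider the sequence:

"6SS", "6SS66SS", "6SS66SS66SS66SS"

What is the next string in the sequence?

Each string is two copies of the previous one joined by '6'.
Doubling 6SS66SS66SS66SS with '6' between the halves:

6SS66SS66SS66SS66SS66SS66SS66SS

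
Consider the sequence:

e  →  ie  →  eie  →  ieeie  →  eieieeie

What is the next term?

ieeieeieieeie

This is a Fibonacci-style word recurrence s(k) = s(k−2)·s(k−1): e.g. e·ie = eie.
Continuing: ieeie · eieieeie gives term 6.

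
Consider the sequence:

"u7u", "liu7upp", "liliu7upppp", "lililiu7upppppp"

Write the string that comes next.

Each term wraps the previous one in li on the left and pp on the right.
Applying this once more to lililiu7upppppp:

lilililiu7upppppppp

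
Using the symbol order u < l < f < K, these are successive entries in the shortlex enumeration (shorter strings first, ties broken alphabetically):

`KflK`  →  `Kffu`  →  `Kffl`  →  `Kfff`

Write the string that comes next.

Find the rightmost character of Kfff below K, bump it to the next letter, and reset everything to its right to u.

KffK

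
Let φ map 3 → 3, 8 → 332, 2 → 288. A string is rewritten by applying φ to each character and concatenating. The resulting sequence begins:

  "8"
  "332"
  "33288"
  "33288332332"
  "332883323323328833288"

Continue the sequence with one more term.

Rewriting the 21 symbols of 332883323323328833288 one by one yields 3 3 288 332 332 3 3 288 3 3 288 3 3 288 332 332 3 3 288 332 332; concatenated:

3328833233233288332883328833233233288332332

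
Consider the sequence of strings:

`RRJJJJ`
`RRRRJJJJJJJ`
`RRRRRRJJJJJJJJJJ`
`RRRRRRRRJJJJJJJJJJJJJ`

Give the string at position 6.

RRRRRRRRRRRRJJJJJJJJJJJJJJJJJJJ

Term n consists of 2n R's, followed by 3n+1 J's (n = 1, 2, …).
For term 6, n = 6, so the run lengths are 12, 19.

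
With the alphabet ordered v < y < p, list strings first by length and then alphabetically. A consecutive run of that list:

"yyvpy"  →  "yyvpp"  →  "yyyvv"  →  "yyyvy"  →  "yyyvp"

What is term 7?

Advancing 2 positions from yyyvp through yyyvp → yyyyv reaches term 7.

yyyyy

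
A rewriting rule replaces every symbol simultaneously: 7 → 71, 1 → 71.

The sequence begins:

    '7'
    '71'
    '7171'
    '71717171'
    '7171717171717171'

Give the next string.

71717171717171717171717171717171

Applying the rule to each of the 16 symbols of 7171717171717171 gives the pieces 71 71 71 71 71 71 71 71 71 71 71 71 71 71 71 71, which concatenate to the answer.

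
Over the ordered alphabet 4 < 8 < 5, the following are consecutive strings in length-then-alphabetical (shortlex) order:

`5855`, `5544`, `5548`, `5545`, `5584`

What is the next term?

Find the rightmost character of 5584 below 5, bump it to the next letter, and reset everything to its right to 4.

5588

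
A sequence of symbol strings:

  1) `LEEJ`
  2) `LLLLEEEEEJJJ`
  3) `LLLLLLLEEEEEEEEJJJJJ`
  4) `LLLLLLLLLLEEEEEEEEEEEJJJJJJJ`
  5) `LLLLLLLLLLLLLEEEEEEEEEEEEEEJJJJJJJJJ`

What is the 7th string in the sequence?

LLLLLLLLLLLLLLLLLLLEEEEEEEEEEEEEEEEEEEEJJJJJJJJJJJJJ

Term n consists of 3n-2 L's, followed by 3n-1 E's, followed by 2n-1 J's (n = 1, 2, …).
At n = 7 the blocks have lengths 19, 20, 13.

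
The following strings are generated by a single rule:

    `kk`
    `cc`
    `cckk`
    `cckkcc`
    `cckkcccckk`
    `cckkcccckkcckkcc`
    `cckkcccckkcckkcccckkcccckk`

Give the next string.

cckkcccckkcckkcccckkcccckkcckkcccckkcckkcc

From term 3 onward, concatenate the last term with the second-to-last: cc·kk = cckk, cckk·cc = cckkcc, …
So term 8 is cckkcccckkcckkcccckkcccckk·cckkcccckkcckkcc.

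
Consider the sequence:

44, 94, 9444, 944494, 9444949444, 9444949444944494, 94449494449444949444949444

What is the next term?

This is a Fibonacci-style word recurrence s(k) = s(k−1)·s(k−2): e.g. 94·44 = 9444.
The next term joins 94449494449444949444949444 and 9444949444944494.

944494944494449494449494449444949444944494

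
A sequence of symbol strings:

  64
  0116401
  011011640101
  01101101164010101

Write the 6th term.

011011011011011640101010101

Each term wraps the previous one in 011 on the left and 01 on the right.
From 01101101164010101, 2 further steps: 01101101164010101 → 0110110110116401010101 → (answer).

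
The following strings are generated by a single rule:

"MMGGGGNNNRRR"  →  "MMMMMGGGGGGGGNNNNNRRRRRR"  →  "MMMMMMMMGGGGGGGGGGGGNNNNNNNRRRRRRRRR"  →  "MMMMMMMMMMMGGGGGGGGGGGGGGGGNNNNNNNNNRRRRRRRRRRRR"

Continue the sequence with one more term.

Term n consists of 3n-1 M's, followed by 4n G's, followed by 2n+1 N's, followed by 3n R's (n = 1, 2, …).
Setting n = 5 gives 14, 20, 11, 15 characters in each block.

MMMMMMMMMMMMMMGGGGGGGGGGGGGGGGGGGGNNNNNNNNNNNRRRRRRRRRRRRRRR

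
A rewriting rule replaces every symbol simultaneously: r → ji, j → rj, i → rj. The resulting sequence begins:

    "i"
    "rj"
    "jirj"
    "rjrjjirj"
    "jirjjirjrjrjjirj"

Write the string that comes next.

Rewriting the 16 symbols of jirjjirjrjrjjirj one by one yields rj rj ji rj rj rj ji rj ji rj ji rj rj rj ji rj; concatenated:

rjrjjirjrjrjjirjjirjjirjrjrjjirj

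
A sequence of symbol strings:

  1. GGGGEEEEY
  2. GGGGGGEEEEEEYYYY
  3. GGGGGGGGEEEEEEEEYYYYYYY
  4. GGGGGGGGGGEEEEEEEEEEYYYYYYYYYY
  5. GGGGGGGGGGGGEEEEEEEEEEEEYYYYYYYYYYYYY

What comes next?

Term n consists of 2n+2 G's, followed by 2n+2 E's, followed by 3n-2 Y's (n = 1, 2, …).
At n = 6 the blocks have lengths 14, 14, 16.

GGGGGGGGGGGGGGEEEEEEEEEEEEEEYYYYYYYYYYYYYYYY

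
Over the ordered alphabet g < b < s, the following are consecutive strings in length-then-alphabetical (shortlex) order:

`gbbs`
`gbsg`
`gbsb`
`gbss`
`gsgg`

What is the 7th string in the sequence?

gsgs

Advancing 2 positions from gsgg through gsgg → gsgb reaches term 7.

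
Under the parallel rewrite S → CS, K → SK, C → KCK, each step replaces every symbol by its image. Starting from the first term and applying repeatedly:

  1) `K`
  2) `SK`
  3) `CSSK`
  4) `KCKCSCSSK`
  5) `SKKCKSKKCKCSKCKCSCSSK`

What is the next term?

Rewriting the 21 symbols of SKKCKSKKCKCSKCKCSCSSK one by one yields CS SK SK KCK SK CS SK SK KCK SK KCK CS SK KCK SK KCK CS KCK CS CS SK; concatenated:

CSSKSKKCKSKCSSKSKKCKSKKCKCSSKKCKSKKCKCSKCKCSCSSK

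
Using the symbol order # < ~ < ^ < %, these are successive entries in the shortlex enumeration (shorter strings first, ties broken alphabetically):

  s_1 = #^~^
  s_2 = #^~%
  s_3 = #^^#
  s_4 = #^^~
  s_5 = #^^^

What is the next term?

#^^%

Treat #^^^ as a base-4 numeral over the given alphabet and add one, carrying through any trailing %'s.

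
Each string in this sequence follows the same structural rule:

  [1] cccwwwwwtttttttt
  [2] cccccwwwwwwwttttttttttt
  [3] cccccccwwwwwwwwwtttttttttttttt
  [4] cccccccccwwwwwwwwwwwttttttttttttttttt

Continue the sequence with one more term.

cccccccccccwwwwwwwwwwwwwtttttttttttttttttttt

The n-th term is 2n-1 c's then 2n+1 w's then 3n+2 t's, where the shown terms are n = 2, 3, 4, 5.
At n = 6 the blocks have lengths 11, 13, 20.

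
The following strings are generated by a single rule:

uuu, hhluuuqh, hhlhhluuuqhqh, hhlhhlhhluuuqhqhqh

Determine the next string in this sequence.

s(k+1) = hhl·s(k)·qh, so each term gains hhl as a prefix and qh as a suffix.
Applying this once more to hhlhhlhhluuuqhqhqh:

hhlhhlhhlhhluuuqhqhqhqh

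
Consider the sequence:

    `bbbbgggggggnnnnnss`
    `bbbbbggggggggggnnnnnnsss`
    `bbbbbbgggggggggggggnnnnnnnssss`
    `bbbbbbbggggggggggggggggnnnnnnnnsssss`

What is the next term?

bbbbbbbbgggggggggggggggggggnnnnnnnnnssssss

Term n consists of n+2 b's, followed by 3n+1 g's, followed by n+3 n's, followed by n s's, where the shown terms are n = 2, 3, 4, 5.
For the next term, n = 6, so the run lengths are 8, 19, 9, 6.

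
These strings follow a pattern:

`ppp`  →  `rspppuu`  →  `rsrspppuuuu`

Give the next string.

s(k+1) = rs·s(k)·uu, so each term gains rs as a prefix and uu as a suffix.
One more step from rsrspppuuuu gives the answer.

rsrsrspppuuuuuu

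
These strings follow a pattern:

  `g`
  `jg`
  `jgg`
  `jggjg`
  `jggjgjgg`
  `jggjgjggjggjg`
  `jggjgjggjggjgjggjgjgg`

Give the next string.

jggjgjggjggjgjggjgjggjggjgjggjggjg

From term 3 onward, concatenate the last term with the second-to-last: jg·g = jgg, jgg·jg = jggjg, …
Continuing: jggjgjggjggjgjggjgjgg · jggjgjggjggjg gives term 8.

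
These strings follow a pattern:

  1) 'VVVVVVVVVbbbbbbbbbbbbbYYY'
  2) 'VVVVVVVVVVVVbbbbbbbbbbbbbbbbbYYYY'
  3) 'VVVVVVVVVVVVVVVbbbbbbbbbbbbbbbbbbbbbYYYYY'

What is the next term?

VVVVVVVVVVVVVVVVVVbbbbbbbbbbbbbbbbbbbbbbbbbYYYYYY

Reading off run lengths: V runs 9, 12, 15; b runs 13, 17, 21; Y runs 3, 4, 5 — each is linear in n, where the shown terms are n = 3, 4, 5.
At n = 6 the blocks have lengths 18, 25, 6.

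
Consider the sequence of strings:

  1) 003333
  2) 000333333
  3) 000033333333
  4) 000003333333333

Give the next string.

000000333333333333

Term n consists of n 0's, followed by 2n 3's, where the shown terms are n = 2, 3, 4, 5.
At n = 6 the blocks have lengths 6, 12.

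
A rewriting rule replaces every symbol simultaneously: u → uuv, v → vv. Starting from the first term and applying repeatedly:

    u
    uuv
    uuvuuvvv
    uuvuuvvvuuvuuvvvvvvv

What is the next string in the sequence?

uuvuuvvvuuvuuvvvvvvvuuvuuvvvuuvuuvvvvvvvvvvvvvvv

Replace each of the 20 characters of uuvuuvvvuuvuuvvvvvvv in place — uuv uuv vv uuv uuv vv vv vv uuv uuv vv uuv uuv vv vv vv vv vv vv vv — and concatenate.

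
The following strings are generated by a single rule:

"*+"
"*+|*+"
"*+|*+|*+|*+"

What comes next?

Each string is two copies of the previous one joined by '|'.
Doubling *+|*+|*+|*+ with '|' between the halves:

*+|*+|*+|*+|*+|*+|*+|*+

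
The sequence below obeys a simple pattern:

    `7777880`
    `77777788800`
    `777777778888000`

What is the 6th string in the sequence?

777777777777778888888000000

Reading off run lengths: 7 runs 4, 6, 8; 8 runs 2, 3, 4; 0 runs 1, 2, 3 — each is linear in n, where the shown terms are n = 2, 3, 4.
For term 6, n = 7, so the run lengths are 14, 7, 6.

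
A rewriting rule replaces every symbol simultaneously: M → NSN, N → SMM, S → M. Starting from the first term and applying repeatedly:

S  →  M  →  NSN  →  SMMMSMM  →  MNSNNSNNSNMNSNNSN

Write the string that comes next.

Replace each of the 17 characters of MNSNNSNNSNMNSNNSN in place — NSN SMM M SMM SMM M SMM SMM M SMM NSN SMM M SMM SMM M SMM — and concatenate.

NSNSMMMSMMSMMMSMMSMMMSMMNSNSMMMSMMSMMMSMM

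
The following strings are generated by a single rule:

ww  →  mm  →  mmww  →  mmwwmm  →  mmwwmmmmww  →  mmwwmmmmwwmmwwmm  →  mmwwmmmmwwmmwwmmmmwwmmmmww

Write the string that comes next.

mmwwmmmmwwmmwwmmmmwwmmmmwwmmwwmmmmwwmmwwmm

From term 3 onward, concatenate the last term with the second-to-last: mm·ww = mmww, mmww·mm = mmwwmm, …
The next term joins mmwwmmmmwwmmwwmmmmwwmmmmww and mmwwmmmmwwmmwwmm.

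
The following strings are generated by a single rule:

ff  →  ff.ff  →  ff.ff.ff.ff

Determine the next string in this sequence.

Every step duplicates the string with '.' between the halves.
So the next term is two copies of ff.ff.ff.ff with '.' between the halves.

ff.ff.ff.ff.ff.ff.ff.ff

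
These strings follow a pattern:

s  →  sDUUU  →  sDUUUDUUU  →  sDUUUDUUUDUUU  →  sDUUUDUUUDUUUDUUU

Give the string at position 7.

Each term is the previous one with DUUU appended.
From sDUUUDUUUDUUUDUUU, 2 further steps: sDUUUDUUUDUUUDUUU → sDUUUDUUUDUUUDUUUDUUU → (answer).

sDUUUDUUUDUUUDUUUDUUUDUUU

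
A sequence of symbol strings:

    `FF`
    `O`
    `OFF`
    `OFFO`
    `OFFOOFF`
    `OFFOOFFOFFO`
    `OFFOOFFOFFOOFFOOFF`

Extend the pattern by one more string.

OFFOOFFOFFOOFFOOFFOFFOOFFOFFO

Each term (from the third on) is the previous term followed by the one before it: term 3 = O·FF = OFF.
Continuing: OFFOOFFOFFOOFFOOFF · OFFOOFFOFFO gives term 8.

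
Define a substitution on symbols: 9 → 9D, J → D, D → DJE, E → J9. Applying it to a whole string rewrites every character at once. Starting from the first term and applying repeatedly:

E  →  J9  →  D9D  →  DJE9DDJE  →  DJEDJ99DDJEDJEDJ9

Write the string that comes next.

Applying the rule to each of the 17 symbols of DJEDJ99DDJEDJEDJ9 gives the pieces DJE D J9 DJE D 9D 9D DJE DJE D J9 DJE D J9 DJE D 9D, which concatenate to the answer.

DJEDJ9DJED9D9DDJEDJEDJ9DJEDJ9DJED9D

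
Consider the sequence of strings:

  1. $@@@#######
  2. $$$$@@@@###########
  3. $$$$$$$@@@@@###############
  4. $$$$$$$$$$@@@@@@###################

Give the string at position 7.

$$$$$$$$$$$$$$$$$$$@@@@@@@@@###############################

Reading off run lengths: $ runs 1, 4, 7, 10; @ runs 3, 4, 5, 6; # runs 7, 11, 15, 19 — each is linear in n (n = 1, 2, …).
Setting n = 7 gives 19, 9, 31 characters in each block.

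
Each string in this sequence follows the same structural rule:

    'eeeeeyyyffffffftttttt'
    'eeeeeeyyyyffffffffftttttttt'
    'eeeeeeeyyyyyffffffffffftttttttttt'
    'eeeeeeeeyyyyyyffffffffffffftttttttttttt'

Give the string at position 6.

eeeeeeeeeeyyyyyyyyffffffffffffffffftttttttttttttttt

The n-th term is n+2 e's then n y's then 2n+1 f's then 2n t's, where the shown terms are n = 3, 4, 5, 6.
At n = 8 the blocks have lengths 10, 8, 17, 16.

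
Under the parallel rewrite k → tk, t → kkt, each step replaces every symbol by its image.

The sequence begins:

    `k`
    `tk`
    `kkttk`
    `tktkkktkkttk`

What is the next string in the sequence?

kkttkkkttktktkkkttktkkktkkttk

Apply φ to tktkkktkkttk symbol by symbol: t→kkt, k→tk, t→kkt, k→tk, k→tk, k→tk, t→kkt, k→tk, k→tk, t→kkt, t→kkt, k→tk; joined: kkt tk kkt tk tk tk kkt tk tk kkt kkt tk.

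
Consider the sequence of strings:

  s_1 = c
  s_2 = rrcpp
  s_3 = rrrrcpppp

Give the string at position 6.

Every step adds rr to the front and pp to the end of the previous string.
From rrrrcpppp, 3 further steps: rrrrcpppp → rrrrrrcpppppp → rrrrrrrrcpppppppp → (answer).

rrrrrrrrrrcpppppppppp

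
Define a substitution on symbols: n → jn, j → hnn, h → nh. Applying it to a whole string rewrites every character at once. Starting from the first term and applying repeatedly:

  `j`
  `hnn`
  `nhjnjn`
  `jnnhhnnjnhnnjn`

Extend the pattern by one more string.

hnnjnjnnhnhjnjnhnnjnnhjnjnhnnjn

Applying the rule to each of the 14 symbols of jnnhhnnjnhnnjn gives the pieces hnn jn jn nh nh jn jn hnn jn nh jn jn hnn jn, which concatenate to the answer.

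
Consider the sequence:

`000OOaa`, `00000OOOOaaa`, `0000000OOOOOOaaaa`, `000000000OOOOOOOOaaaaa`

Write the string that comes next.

00000000000OOOOOOOOOOaaaaaa

The n-th term is 2n+1 0's then 2n O's then n+1 a's (n = 1, 2, …).
At n = 5 the blocks have lengths 11, 10, 6.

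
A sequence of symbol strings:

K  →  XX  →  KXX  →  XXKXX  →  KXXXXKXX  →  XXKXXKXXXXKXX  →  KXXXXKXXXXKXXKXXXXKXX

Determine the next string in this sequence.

XXKXXKXXXXKXXKXXXXKXXXXKXXKXXXXKXX

This is a Fibonacci-style word recurrence s(k) = s(k−2)·s(k−1): e.g. K·XX = KXX.
So term 8 is XXKXXKXXXXKXX·KXXXXKXXXXKXXKXXXXKXX.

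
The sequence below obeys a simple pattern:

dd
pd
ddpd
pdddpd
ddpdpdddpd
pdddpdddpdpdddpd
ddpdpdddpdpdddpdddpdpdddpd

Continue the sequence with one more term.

From term 3 onward, concatenate the second-to-last term with the last: dd·pd = ddpd, pd·ddpd = pdddpd, …
Continuing: pdddpdddpdpdddpd · ddpdpdddpdpdddpdddpdpdddpd gives term 8.

pdddpdddpdpdddpdddpdpdddpdpdddpdddpdpdddpd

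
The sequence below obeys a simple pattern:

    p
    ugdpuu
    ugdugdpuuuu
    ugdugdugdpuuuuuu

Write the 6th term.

ugdugdugdugdugdpuuuuuuuuuu

Each term wraps the previous one in ugd on the left and uu on the right.
From ugdugdugdpuuuuuu, 2 further steps: ugdugdugdpuuuuuu → ugdugdugdugdpuuuuuuuu → (answer).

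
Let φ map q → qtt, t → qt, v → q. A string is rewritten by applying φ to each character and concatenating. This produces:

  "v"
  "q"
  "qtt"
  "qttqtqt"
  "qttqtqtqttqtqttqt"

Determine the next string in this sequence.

Rewriting the 17 symbols of qttqtqtqttqtqttqt one by one yields qtt qt qt qtt qt qtt qt qtt qt qt qtt qt qtt qt qt qtt qt; concatenated:

qttqtqtqttqtqttqtqttqtqtqttqtqttqtqtqttqt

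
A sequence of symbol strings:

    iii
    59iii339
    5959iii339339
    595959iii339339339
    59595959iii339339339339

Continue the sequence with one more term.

s(k+1) = 59·s(k)·339, so each term gains 59 as a prefix and 339 as a suffix.
Applying this once more to 59595959iii339339339339:

5959595959iii339339339339339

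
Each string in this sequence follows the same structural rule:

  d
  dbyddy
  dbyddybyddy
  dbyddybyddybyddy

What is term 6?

The strings grow by a fixed suffix byddy each time.
From dbyddybyddybyddy, 2 further steps: dbyddybyddybyddy → dbyddybyddybyddybyddy → (answer).

dbyddybyddybyddybyddybyddy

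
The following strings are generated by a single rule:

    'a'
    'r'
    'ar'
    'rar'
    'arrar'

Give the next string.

Each term (from the third on) is the two preceding terms concatenated in order: term 3 = a·r = ar.
Continuing: rar · arrar gives term 6.

rararrar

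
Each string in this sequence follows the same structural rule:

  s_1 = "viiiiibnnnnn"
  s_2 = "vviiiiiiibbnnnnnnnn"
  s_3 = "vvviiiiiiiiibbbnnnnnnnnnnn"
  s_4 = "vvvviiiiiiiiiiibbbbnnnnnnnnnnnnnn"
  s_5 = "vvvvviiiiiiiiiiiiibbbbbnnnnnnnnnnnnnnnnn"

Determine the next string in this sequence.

vvvvvviiiiiiiiiiiiiiibbbbbbnnnnnnnnnnnnnnnnnnnn

Each string has the form v^{n} i^{2n+3} b^{n} n^{3n+2} (n = 1, 2, …).
At n = 6 the blocks have lengths 6, 15, 6, 20.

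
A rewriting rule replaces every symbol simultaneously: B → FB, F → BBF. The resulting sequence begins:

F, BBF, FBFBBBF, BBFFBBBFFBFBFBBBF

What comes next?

Replace each of the 17 characters of BBFFBBBFFBFBFBBBF in place — FB FB BBF BBF FB FB FB BBF BBF FB BBF FB BBF FB FB FB BBF — and concatenate.

FBFBBBFBBFFBFBFBBBFBBFFBBBFFBBBFFBFBFBBBF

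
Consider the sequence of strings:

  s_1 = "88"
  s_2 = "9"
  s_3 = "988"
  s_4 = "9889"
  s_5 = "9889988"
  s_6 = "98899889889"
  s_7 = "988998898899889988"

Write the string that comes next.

98899889889988998898899889889

Each term (from the third on) is the previous term followed by the one before it: term 3 = 9·88 = 988.
The next term joins 988998898899889988 and 98899889889.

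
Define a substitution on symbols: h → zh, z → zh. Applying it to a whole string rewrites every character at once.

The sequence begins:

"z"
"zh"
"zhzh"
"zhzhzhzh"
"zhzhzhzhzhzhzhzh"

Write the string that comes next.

Rewriting the 16 symbols of zhzhzhzhzhzhzhzh one by one yields zh zh zh zh zh zh zh zh zh zh zh zh zh zh zh zh; concatenated:

zhzhzhzhzhzhzhzhzhzhzhzhzhzhzhzh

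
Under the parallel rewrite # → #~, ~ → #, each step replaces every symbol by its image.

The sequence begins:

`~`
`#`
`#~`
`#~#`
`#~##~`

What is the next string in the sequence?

Apply φ to #~##~ symbol by symbol: #→#~, ~→#, #→#~, #→#~, ~→#; joined: #~ # #~ #~ #.

#~##~#~#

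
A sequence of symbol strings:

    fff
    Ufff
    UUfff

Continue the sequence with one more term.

Each term is the previous one with U prepended.
So the next term is U·UUfff.

UUUfff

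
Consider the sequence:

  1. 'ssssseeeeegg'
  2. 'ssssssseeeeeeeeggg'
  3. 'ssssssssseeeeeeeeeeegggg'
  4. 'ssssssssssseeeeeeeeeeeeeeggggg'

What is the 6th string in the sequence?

ssssssssssssssseeeeeeeeeeeeeeeeeeeeggggggg

Term n consists of 2n+1 s's, followed by 3n-1 e's, followed by n g's, where the shown terms are n = 2, 3, 4, 5.
At n = 7 the blocks have lengths 15, 20, 7.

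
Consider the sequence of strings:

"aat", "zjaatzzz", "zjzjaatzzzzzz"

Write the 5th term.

Each term wraps the previous one in zj on the left and zzz on the right.
From zjzjaatzzzzzz, 2 further steps: zjzjaatzzzzzz → zjzjzjaatzzzzzzzzz → (answer).

zjzjzjzjaatzzzzzzzzzzzz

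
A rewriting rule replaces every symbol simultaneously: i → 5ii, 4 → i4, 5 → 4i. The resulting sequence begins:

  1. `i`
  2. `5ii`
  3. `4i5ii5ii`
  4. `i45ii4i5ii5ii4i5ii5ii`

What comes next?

Applying the rule to each of the 21 symbols of i45ii4i5ii5ii4i5ii5ii gives the pieces 5ii i4 4i 5ii 5ii i4 5ii 4i 5ii 5ii 4i 5ii 5ii i4 5ii 4i 5ii 5ii 4i 5ii 5ii, which concatenate to the answer.

5iii44i5ii5iii45ii4i5ii5ii4i5ii5iii45ii4i5ii5ii4i5ii5ii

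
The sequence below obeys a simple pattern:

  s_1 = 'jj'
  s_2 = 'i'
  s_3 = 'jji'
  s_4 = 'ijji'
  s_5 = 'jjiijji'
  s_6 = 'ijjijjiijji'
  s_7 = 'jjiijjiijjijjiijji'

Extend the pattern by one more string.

From term 3 onward, concatenate the second-to-last term with the last: jj·i = jji, i·jji = ijji, …
The next term joins ijjijjiijji and jjiijjiijjijjiijji.

ijjijjiijjijjiijjiijjijjiijji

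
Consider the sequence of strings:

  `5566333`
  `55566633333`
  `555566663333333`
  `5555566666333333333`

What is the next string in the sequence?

55555566666633333333333

The n-th term is n+1 5's then n+1 6's then 2n+1 3's (n = 1, 2, …).
For the next term, n = 5, so the run lengths are 6, 6, 11.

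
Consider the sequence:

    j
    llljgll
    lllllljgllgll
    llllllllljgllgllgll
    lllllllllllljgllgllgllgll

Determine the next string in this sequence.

s(k+1) = lll·s(k)·gll, so each term gains lll as a prefix and gll as a suffix.
Applying this once more to lllllllllllljgllgllgllgll:

llllllllllllllljgllgllgllgllgll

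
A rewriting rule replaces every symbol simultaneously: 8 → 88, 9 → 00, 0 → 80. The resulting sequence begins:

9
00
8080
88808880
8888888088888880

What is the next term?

Replace each of the 16 characters of 8888888088888880 in place — 88 88 88 88 88 88 88 80 88 88 88 88 88 88 88 80 — and concatenate.

88888888888888808888888888888880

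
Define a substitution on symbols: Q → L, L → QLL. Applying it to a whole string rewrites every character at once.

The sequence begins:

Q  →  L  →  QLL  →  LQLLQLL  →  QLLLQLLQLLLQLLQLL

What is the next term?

LQLLQLLQLLLQLLQLLLQLLQLLQLLLQLLQLLLQLLQLL

Replace each of the 17 characters of QLLLQLLQLLLQLLQLL in place — L QLL QLL QLL L QLL QLL L QLL QLL QLL L QLL QLL L QLL QLL — and concatenate.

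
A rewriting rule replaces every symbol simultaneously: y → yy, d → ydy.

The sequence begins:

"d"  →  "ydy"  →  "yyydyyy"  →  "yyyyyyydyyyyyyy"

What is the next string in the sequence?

yyyyyyyyyyyyyyydyyyyyyyyyyyyyyy

Applying the rule to each of the 15 symbols of yyyyyyydyyyyyyy gives the pieces yy yy yy yy yy yy yy ydy yy yy yy yy yy yy yy, which concatenate to the answer.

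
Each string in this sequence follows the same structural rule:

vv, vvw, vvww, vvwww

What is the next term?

Each term is the previous one with w appended.
One more step from vvwww gives the answer.

vvwwww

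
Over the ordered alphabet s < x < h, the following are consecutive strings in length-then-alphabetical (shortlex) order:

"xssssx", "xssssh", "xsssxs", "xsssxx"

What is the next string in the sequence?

xsssxh

Find the rightmost character of xsssxx below h, bump it to the next letter, and reset everything to its right to s.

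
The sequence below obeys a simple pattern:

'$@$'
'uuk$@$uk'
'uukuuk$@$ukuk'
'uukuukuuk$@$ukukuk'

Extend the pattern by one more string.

Every step adds uuk to the front and uk to the end of the previous string.
Applying this once more to uukuukuuk$@$ukukuk:

uukuukuukuuk$@$ukukukuk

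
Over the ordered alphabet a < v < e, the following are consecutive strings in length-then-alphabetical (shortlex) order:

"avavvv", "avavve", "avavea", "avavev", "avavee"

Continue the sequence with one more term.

Treat avavee as a base-3 numeral over the given alphabet and add one, carrying through any trailing e's.

avaeaa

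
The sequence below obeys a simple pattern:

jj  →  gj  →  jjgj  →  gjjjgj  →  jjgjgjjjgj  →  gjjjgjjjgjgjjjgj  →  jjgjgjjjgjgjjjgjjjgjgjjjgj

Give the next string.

From term 3 onward, concatenate the second-to-last term with the last: jj·gj = jjgj, gj·jjgj = gjjjgj, …
The next term joins gjjjgjjjgjgjjjgj and jjgjgjjjgjgjjjgjjjgjgjjjgj.

gjjjgjjjgjgjjjgjjjgjgjjjgjgjjjgjjjgjgjjjgj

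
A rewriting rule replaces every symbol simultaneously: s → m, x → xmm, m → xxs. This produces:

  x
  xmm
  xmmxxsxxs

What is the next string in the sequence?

xmmxxsxxsxmmxmmmxmmxmmm

Apply φ to xmmxxsxxs symbol by symbol: x→xmm, m→xxs, m→xxs, x→xmm, x→xmm, s→m, x→xmm, x→xmm, s→m; joined: xmm xxs xxs xmm xmm m xmm xmm m.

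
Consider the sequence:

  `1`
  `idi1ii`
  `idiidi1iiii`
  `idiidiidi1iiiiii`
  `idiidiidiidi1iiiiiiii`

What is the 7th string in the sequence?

s(k+1) = idi·s(k)·ii, so each term gains idi as a prefix and ii as a suffix.
From idiidiidiidi1iiiiiiii, 2 further steps: idiidiidiidi1iiiiiiii → idiidiidiidiidi1iiiiiiiiii → (answer).

idiidiidiidiidiidi1iiiiiiiiiiii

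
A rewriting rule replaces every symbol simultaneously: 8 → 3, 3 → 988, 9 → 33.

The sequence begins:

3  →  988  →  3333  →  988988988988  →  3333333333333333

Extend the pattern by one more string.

988988988988988988988988988988988988988988988988

φ(3333333333333333) expands symbol-by-symbol to 988 988 988 988 988 988 988 988 988 988 988 988 988 988 988 988; joining the 16 pieces gives the next term.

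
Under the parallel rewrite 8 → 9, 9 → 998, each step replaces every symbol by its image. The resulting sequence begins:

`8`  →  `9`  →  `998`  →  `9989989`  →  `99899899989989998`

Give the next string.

99899899989989998998998999899899989989989

Applying the rule to each of the 17 symbols of 99899899989989998 gives the pieces 998 998 9 998 998 9 998 998 998 9 998 998 9 998 998 998 9, which concatenate to the answer.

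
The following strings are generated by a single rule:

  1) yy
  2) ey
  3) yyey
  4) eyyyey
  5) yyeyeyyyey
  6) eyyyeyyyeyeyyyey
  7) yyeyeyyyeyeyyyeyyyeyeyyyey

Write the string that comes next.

eyyyeyyyeyeyyyeyyyeyeyyyeyeyyyeyyyeyeyyyey

This is a Fibonacci-style word recurrence s(k) = s(k−2)·s(k−1): e.g. yy·ey = yyey.
Continuing: eyyyeyyyeyeyyyey · yyeyeyyyeyeyyyeyyyeyeyyyey gives term 8.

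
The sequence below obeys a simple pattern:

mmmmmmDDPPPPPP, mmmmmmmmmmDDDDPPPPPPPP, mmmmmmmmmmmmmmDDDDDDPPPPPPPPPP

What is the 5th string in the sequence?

mmmmmmmmmmmmmmmmmmmmmmDDDDDDDDDDPPPPPPPPPPPPPP

Reading off run lengths: m runs 6, 10, 14; D runs 2, 4, 6; P runs 6, 8, 10 — each is linear in n, where the shown terms are n = 2, 3, 4.
For term 5, n = 6, so the run lengths are 22, 10, 14.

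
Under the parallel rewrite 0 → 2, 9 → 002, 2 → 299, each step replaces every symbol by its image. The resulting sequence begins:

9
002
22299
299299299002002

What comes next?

Rewriting the 15 symbols of 299299299002002 one by one yields 299 002 002 299 002 002 299 002 002 2 2 299 2 2 299; concatenated:

2990020022990020022990020022229922299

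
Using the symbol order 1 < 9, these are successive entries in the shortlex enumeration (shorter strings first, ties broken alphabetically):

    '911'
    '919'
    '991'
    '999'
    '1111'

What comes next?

1119

Treat 1111 as a base-2 numeral over the given alphabet and add one, carrying through any trailing 9's.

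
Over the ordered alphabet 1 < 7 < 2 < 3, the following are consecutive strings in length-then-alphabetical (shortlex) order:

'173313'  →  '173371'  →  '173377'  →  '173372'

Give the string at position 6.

Continuing the enumeration 2 steps past 173372: 173372 → 173373 → (answer).

173321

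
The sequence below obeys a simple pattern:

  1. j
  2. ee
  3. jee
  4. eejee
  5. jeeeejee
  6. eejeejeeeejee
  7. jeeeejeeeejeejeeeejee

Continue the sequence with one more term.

eejeejeeeejeejeeeejeeeejeejeeeejee

From term 3 onward, concatenate the second-to-last term with the last: j·ee = jee, ee·jee = eejee, …
Continuing: eejeejeeeejee · jeeeejeeeejeejeeeejee gives term 8.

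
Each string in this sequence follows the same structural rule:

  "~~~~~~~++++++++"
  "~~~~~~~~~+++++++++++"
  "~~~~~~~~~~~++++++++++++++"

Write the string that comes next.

~~~~~~~~~~~~~+++++++++++++++++

Each string has the form ~^{2n+1} +^{3n-1}, where the shown terms are n = 3, 4, 5.
Setting n = 6 gives 13, 17 characters in each block.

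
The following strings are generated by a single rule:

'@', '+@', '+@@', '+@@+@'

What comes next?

+@@+@+@@

This is a Fibonacci-style word recurrence s(k) = s(k−1)·s(k−2): e.g. +@·@ = +@@.
The next term joins +@@+@ and +@@.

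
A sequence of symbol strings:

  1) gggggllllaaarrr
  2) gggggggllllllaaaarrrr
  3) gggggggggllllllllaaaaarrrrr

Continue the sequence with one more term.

gggggggggggllllllllllaaaaaarrrrrr

Each string has the form g^{2n+1} l^{2n} a^{n+1} r^{n+1}, where the shown terms are n = 2, 3, 4.
Setting n = 5 gives 11, 10, 6, 6 characters in each block.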